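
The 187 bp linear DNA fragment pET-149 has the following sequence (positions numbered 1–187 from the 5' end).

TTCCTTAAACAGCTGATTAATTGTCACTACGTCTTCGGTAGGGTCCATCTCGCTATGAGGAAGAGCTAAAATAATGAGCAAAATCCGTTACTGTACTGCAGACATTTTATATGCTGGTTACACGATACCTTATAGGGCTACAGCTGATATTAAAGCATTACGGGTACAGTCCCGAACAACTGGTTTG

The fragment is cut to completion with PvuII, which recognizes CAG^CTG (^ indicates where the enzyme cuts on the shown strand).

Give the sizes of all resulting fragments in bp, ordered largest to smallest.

131, 44, 12 bp

PvuII sites (CAGCTG) start at positions 10, 141.
PvuII cuts after base 3 of each site, so after positions 12, 143.
Linear molecule, 2 cuts → 3 fragments:
  1–12 → 12 bp
  13–143 → 131 bp
  144–187 → 44 bp
Sorted largest to smallest: 131, 44, 12 bp.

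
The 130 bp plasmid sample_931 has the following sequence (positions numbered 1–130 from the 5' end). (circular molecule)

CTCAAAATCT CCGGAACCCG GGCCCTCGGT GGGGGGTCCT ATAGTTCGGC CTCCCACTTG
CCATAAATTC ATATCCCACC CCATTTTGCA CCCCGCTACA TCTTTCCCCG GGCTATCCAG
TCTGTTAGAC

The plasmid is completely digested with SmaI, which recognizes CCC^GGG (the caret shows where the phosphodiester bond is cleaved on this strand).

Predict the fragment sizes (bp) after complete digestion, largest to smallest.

90, 40 bp

SmaI sites (CCCGGG) start at positions 17, 107.
SmaI cuts after base 3 of each site, so after positions 19, 109.
Circular molecule, 2 cuts → 2 fragments:
  20–109 → 90 bp
  110–130 then 1–19 → 21 + 19 = 40 bp
Sorted largest to smallest: 90, 40 bp.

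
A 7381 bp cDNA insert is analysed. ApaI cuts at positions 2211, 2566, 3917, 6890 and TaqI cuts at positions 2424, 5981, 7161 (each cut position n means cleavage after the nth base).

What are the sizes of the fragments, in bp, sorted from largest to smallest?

2211, 2064, 1351, 909, 271, 220, 213, 142 bp

Combined cut positions (sorted): 2211, 2424, 2566, 3917, 5981, 6890, 7161.
Linear molecule, 7 cuts → 8 fragments:
  2211 − 0 = 2211 bp
  2424 − 2211 = 213 bp
  2566 − 2424 = 142 bp
  3917 − 2566 = 1351 bp
  5981 − 3917 = 2064 bp
  6890 − 5981 = 909 bp
  7161 − 6890 = 271 bp
  7381 − 7161 = 220 bp
Sorted largest to smallest: 2211, 2064, 1351, 909, 271, 220, 213, 142 bp.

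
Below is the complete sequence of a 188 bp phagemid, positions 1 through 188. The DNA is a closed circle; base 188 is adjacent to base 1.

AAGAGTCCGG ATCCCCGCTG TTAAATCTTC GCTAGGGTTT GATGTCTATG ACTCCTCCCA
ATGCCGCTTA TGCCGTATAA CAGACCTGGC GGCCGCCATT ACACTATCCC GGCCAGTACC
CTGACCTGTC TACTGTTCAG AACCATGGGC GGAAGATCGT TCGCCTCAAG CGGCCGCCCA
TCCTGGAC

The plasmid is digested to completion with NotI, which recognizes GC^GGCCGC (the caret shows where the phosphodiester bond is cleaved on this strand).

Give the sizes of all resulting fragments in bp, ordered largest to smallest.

NotI sites (GCGGCCGC) start at positions 89, 170.
NotI cuts after base 2 of each site, so after positions 90, 171.
Circular molecule, 2 cuts → 2 fragments:
  91–171 → 81 bp
  172–188 then 1–90 → 17 + 90 = 107 bp
Sorted largest to smallest: 107, 81 bp.

107, 81 bp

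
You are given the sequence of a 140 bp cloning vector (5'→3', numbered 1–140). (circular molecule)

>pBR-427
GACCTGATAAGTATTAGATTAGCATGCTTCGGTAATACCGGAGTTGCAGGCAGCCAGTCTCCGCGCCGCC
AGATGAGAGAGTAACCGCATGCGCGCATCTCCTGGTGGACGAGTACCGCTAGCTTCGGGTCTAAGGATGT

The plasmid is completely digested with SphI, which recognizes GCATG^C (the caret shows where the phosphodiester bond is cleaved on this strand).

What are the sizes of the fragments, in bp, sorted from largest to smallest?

SphI sites (GCATGC) start at positions 22, 87.
SphI cuts after base 5 of each site (before the last base), so after positions 26, 91.
Circular molecule, 2 cuts → 2 fragments:
  27–91 → 65 bp
  92–140 then 1–26 → 49 + 26 = 75 bp
Sorted largest to smallest: 75, 65 bp.

75, 65 bp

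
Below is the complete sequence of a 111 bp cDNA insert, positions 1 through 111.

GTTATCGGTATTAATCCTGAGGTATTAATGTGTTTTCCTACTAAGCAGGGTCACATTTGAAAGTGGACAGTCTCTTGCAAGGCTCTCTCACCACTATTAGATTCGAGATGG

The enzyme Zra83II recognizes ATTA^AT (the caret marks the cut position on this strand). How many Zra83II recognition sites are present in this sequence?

2

ATTAAT occurs starting at positions 10, 24.
Zra83II cuts at 2 sites.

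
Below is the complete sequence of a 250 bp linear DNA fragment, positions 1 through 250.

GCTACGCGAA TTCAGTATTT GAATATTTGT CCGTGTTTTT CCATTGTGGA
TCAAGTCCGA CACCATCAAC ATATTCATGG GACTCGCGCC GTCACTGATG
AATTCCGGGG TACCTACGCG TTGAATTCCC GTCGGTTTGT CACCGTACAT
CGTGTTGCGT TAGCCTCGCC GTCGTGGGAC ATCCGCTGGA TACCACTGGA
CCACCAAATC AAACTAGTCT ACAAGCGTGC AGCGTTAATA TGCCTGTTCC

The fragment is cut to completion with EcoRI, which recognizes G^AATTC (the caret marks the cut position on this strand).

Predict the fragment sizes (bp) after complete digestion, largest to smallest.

127, 92, 23, 8 bp

EcoRI sites (GAATTC) start at positions 8, 100, 123.
EcoRI cuts after the first base of each site, so after positions 8, 100, 123.
Linear molecule, 3 cuts → 4 fragments:
  1–8 → 8 bp
  9–100 → 92 bp
  101–123 → 23 bp
  124–250 → 127 bp
Sorted largest to smallest: 127, 92, 23, 8 bp.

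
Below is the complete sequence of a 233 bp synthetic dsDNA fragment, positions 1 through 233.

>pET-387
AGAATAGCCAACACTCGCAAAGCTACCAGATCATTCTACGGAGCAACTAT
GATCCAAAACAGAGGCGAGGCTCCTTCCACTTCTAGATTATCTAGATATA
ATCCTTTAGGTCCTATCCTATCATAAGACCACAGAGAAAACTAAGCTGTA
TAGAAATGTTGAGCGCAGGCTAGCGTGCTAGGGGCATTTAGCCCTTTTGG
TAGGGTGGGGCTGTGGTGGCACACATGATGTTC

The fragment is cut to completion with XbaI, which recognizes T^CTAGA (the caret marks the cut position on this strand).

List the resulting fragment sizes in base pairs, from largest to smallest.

142, 82, 9 bp

XbaI sites (TCTAGA) start at positions 82, 91.
XbaI cuts after the first base of each site, so after positions 82, 91.
Linear molecule, 2 cuts → 3 fragments:
  1–82 → 82 bp
  83–91 → 9 bp
  92–233 → 142 bp
Sorted largest to smallest: 142, 82, 9 bp.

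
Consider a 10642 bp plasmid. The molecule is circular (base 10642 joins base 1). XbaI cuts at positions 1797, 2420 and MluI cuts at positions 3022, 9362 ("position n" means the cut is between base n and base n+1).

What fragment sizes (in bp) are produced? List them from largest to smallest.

Combined cut positions (sorted): 1797, 2420, 3022, 9362.
Circular molecule, 4 cuts → 4 fragments:
  2420 − 1797 = 623 bp
  3022 − 2420 = 602 bp
  9362 − 3022 = 6340 bp
  wrap: 10642 − 9362 + 1797 = 3077 bp
Sorted largest to smallest: 6340, 3077, 623, 602 bp.

6340, 3077, 623, 602 bp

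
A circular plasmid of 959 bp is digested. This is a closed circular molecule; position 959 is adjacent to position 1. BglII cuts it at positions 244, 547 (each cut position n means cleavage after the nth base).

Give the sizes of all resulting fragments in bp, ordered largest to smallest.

656, 303 bp

Circular molecule, 2 cuts → 2 fragments:
  547 − 244 = 303 bp
  wrap: 959 − 547 + 244 = 656 bp
Sorted largest to smallest: 656, 303 bp.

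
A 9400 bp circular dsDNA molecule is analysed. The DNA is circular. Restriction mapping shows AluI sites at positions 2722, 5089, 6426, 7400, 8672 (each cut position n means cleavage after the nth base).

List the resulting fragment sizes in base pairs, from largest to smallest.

3450, 2367, 1337, 1272, 974 bp

Circular molecule, 5 cuts → 5 fragments:
  5089 − 2722 = 2367 bp
  6426 − 5089 = 1337 bp
  7400 − 6426 = 974 bp
  8672 − 7400 = 1272 bp
  wrap: 9400 − 8672 + 2722 = 3450 bp
Sorted largest to smallest: 3450, 2367, 1337, 1272, 974 bp.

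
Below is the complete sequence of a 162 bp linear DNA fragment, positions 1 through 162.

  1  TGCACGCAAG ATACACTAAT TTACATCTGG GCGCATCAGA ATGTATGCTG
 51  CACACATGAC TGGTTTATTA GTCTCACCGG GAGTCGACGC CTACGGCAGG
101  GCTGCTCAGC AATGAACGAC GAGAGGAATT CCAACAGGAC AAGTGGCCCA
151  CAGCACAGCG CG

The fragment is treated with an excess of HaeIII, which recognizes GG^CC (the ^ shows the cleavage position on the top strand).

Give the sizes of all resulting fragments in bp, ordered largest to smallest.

146, 16 bp

The HaeIII site (GGCC) starts at position 145.
HaeIII cuts after base 2 of each site, so after position 146.
Linear molecule, 1 cut → 2 fragments:
  1–146 → 146 bp
  147–162 → 16 bp
Sorted largest to smallest: 146, 16 bp.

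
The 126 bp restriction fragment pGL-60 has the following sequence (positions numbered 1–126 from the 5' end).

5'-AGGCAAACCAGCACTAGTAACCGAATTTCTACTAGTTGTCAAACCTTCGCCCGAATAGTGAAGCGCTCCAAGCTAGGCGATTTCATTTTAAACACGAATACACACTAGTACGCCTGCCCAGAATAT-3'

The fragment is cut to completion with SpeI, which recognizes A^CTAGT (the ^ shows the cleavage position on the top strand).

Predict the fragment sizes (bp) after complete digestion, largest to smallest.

73, 22, 18, 13 bp

SpeI sites (ACTAGT) start at positions 13, 31, 104.
SpeI cuts after the first base of each site, so after positions 13, 31, 104.
Linear molecule, 3 cuts → 4 fragments:
  1–13 → 13 bp
  14–31 → 18 bp
  32–104 → 73 bp
  105–126 → 22 bp
Sorted largest to smallest: 73, 22, 18, 13 bp.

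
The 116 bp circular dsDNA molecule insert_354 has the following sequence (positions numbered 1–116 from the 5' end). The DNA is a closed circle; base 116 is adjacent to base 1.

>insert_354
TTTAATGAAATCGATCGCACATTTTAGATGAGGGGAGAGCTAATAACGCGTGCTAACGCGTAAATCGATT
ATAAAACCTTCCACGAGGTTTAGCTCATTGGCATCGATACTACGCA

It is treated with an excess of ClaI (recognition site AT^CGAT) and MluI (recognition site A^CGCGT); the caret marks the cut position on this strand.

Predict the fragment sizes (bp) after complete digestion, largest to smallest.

ClaI sites (ATCGAT) start at positions 10, 64, 103.
ClaI cuts after base 2 of each site, so after positions 11, 65, 104.
MluI sites (ACGCGT) start at positions 46, 56.
MluI cuts after the first base of each site, so after positions 46, 56.
Combined cut positions: 11, 46, 56, 65, 104.
Circular molecule, 5 cuts → 5 fragments:
  12–46 → 35 bp
  47–56 → 10 bp
  57–65 → 9 bp
  66–104 → 39 bp
  105–116 then 1–11 → 12 + 11 = 23 bp
Sorted largest to smallest: 39, 35, 23, 10, 9 bp.

39, 35, 23, 10, 9 bp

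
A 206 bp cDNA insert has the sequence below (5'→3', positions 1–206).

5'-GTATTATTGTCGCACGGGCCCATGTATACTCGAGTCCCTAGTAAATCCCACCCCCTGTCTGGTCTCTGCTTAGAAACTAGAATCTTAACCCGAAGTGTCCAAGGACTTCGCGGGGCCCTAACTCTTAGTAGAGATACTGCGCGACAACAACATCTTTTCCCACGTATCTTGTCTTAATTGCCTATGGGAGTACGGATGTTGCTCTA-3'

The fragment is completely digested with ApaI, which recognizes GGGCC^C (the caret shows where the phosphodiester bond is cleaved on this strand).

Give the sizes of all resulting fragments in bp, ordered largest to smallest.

97, 89, 20 bp

ApaI sites (GGGCCC) start at positions 16, 113.
ApaI cuts after base 5 of each site (before the last base), so after positions 20, 117.
Linear molecule, 2 cuts → 3 fragments:
  1–20 → 20 bp
  21–117 → 97 bp
  118–206 → 89 bp
Sorted largest to smallest: 97, 89, 20 bp.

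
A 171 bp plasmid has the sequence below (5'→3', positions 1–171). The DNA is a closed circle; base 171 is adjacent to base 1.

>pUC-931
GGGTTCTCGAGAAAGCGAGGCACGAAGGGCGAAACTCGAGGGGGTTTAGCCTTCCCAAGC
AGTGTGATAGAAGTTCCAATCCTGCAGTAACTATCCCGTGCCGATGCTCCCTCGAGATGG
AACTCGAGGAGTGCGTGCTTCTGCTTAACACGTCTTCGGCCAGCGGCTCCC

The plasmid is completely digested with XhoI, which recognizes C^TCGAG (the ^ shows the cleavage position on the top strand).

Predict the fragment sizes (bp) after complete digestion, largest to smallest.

XhoI sites (CTCGAG) start at positions 6, 35, 111, 123.
XhoI cuts after the first base of each site, so after positions 6, 35, 111, 123.
Circular molecule, 4 cuts → 4 fragments:
  7–35 → 29 bp
  36–111 → 76 bp
  112–123 → 12 bp
  124–171 then 1–6 → 48 + 6 = 54 bp
Sorted largest to smallest: 76, 54, 29, 12 bp.

76, 54, 29, 12 bp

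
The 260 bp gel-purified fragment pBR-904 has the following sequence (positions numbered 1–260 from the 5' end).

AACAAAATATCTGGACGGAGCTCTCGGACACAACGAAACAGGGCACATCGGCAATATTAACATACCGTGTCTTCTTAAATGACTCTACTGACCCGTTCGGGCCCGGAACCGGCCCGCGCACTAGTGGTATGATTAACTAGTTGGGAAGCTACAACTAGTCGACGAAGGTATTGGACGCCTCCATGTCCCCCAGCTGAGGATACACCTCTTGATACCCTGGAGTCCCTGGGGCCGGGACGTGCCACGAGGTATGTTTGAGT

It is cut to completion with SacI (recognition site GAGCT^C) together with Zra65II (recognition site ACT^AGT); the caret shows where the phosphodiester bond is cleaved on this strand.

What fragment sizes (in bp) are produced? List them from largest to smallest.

The SacI site (GAGCTC) starts at position 18.
SacI cuts after base 5 of each site (before the last base), so after position 22.
Zra65II sites (ACTAGT) start at positions 120, 136, 154.
Zra65II cuts after base 3 of each site, so after positions 122, 138, 156.
Combined cut positions: 22, 122, 138, 156.
Linear molecule, 4 cuts → 5 fragments:
  1–22 → 22 bp
  23–122 → 100 bp
  123–138 → 16 bp
  139–156 → 18 bp
  157–260 → 104 bp
Sorted largest to smallest: 104, 100, 22, 18, 16 bp.

104, 100, 22, 18, 16 bp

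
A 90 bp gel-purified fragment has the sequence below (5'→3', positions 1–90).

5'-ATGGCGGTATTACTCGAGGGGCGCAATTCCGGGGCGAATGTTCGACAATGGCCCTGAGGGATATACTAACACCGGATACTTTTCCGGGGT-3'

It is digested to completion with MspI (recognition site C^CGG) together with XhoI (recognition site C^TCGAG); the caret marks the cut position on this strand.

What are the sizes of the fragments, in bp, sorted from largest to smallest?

MspI sites (CCGG) start at positions 29, 72, 84.
MspI cuts after the first base of each site, so after positions 29, 72, 84.
The XhoI site (CTCGAG) starts at position 13.
XhoI cuts after the first base of each site, so after position 13.
Combined cut positions: 13, 29, 72, 84.
Linear molecule, 4 cuts → 5 fragments:
  1–13 → 13 bp
  14–29 → 16 bp
  30–72 → 43 bp
  73–84 → 12 bp
  85–90 → 6 bp
Sorted largest to smallest: 43, 16, 13, 12, 6 bp.

43, 16, 13, 12, 6 bp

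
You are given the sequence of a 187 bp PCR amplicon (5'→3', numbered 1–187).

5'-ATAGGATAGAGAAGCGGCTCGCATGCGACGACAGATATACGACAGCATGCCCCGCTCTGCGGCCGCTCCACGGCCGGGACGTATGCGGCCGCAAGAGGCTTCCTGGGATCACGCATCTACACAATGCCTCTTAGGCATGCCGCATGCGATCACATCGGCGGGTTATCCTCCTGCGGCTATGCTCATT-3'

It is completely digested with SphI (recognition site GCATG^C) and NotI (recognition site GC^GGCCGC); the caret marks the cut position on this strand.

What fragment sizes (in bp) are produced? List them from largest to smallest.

SphI sites (GCATGC) start at positions 21, 45, 135, 142.
SphI cuts after base 5 of each site (before the last base), so after positions 25, 49, 139, 146.
NotI sites (GCGGCCGC) start at positions 59, 85.
NotI cuts after base 2 of each site, so after positions 60, 86.
Combined cut positions: 25, 49, 60, 86, 139, 146.
Linear molecule, 6 cuts → 7 fragments:
  1–25 → 25 bp
  26–49 → 24 bp
  50–60 → 11 bp
  61–86 → 26 bp
  87–139 → 53 bp
  140–146 → 7 bp
  147–187 → 41 bp
Sorted largest to smallest: 53, 41, 26, 25, 24, 11, 7 bp.

53, 41, 26, 25, 24, 11, 7 bp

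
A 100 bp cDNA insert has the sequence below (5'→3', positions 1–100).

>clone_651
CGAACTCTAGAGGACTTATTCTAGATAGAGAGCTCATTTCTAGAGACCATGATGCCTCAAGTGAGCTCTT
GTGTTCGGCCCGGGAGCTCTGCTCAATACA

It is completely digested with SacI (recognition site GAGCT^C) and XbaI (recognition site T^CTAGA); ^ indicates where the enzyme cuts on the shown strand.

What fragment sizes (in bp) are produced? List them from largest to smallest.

28, 21, 14, 14, 12, 6, 5 bp

SacI sites (GAGCTC) start at positions 30, 63, 84.
SacI cuts after base 5 of each site (before the last base), so after positions 34, 67, 88.
XbaI sites (TCTAGA) start at positions 6, 20, 39.
XbaI cuts after the first base of each site, so after positions 6, 20, 39.
Combined cut positions: 6, 20, 34, 39, 67, 88.
Linear molecule, 6 cuts → 7 fragments:
  1–6 → 6 bp
  7–20 → 14 bp
  21–34 → 14 bp
  35–39 → 5 bp
  40–67 → 28 bp
  68–88 → 21 bp
  89–100 → 12 bp
Sorted largest to smallest: 28, 21, 14, 14, 12, 6, 5 bp.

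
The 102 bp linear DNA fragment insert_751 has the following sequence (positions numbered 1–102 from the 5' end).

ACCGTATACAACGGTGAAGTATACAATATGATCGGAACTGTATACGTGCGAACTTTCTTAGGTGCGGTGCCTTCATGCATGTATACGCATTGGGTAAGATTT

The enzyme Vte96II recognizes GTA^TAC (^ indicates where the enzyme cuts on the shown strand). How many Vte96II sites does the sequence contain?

GTATAC occurs starting at positions 4, 19, 40, 81.
Vte96II cuts at 4 sites.

4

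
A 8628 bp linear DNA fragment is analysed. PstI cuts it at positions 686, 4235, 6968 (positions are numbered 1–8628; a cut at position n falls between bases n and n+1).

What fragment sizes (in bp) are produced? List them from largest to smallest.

Linear molecule, 3 cuts → 4 fragments:
  686 − 0 = 686 bp
  4235 − 686 = 3549 bp
  6968 − 4235 = 2733 bp
  8628 − 6968 = 1660 bp
Sorted largest to smallest: 3549, 2733, 1660, 686 bp.

3549, 2733, 1660, 686 bp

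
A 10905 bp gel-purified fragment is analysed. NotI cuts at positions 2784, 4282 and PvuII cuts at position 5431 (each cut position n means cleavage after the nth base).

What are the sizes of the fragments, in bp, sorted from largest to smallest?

Combined cut positions (sorted): 2784, 4282, 5431.
Linear molecule, 3 cuts → 4 fragments:
  2784 − 0 = 2784 bp
  4282 − 2784 = 1498 bp
  5431 − 4282 = 1149 bp
  10905 − 5431 = 5474 bp
Sorted largest to smallest: 5474, 2784, 1498, 1149 bp.

5474, 2784, 1498, 1149 bp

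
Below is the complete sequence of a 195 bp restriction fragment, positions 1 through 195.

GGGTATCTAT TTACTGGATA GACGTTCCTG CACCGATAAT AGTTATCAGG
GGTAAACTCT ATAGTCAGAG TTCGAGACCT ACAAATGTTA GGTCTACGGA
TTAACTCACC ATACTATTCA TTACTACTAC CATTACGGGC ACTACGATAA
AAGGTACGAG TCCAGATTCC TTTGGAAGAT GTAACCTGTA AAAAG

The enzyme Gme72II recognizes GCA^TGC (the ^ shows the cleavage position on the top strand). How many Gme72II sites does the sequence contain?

0

No occurrence of GCATGC is present in the sequence.
Gme72II does not cut: 0 sites.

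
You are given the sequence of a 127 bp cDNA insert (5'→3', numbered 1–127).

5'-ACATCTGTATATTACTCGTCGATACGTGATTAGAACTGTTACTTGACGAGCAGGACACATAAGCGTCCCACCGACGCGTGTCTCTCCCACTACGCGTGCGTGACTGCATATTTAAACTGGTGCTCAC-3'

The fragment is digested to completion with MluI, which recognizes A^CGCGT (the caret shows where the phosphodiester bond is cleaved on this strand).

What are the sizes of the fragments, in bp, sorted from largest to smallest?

MluI sites (ACGCGT) start at positions 74, 92.
MluI cuts after the first base of each site, so after positions 74, 92.
Linear molecule, 2 cuts → 3 fragments:
  1–74 → 74 bp
  75–92 → 18 bp
  93–127 → 35 bp
Sorted largest to smallest: 74, 35, 18 bp.

74, 35, 18 bp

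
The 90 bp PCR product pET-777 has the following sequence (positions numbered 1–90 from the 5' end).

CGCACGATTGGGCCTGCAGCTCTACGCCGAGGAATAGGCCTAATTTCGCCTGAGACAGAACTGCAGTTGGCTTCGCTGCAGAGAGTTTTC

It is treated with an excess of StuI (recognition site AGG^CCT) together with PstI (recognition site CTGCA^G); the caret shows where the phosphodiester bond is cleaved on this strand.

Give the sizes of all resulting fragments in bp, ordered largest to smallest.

27, 20, 18, 15, 10 bp

The StuI site (AGGCCT) starts at position 36.
StuI cuts after base 3 of each site, so after position 38.
PstI sites (CTGCAG) start at positions 14, 61, 76.
PstI cuts after base 5 of each site (before the last base), so after positions 18, 65, 80.
Combined cut positions: 18, 38, 65, 80.
Linear molecule, 4 cuts → 5 fragments:
  1–18 → 18 bp
  19–38 → 20 bp
  39–65 → 27 bp
  66–80 → 15 bp
  81–90 → 10 bp
Sorted largest to smallest: 27, 20, 18, 15, 10 bp.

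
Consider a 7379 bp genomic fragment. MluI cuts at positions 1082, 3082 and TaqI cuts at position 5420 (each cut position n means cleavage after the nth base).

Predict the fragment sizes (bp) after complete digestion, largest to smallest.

2338, 2000, 1959, 1082 bp

Combined cut positions (sorted): 1082, 3082, 5420.
Linear molecule, 3 cuts → 4 fragments:
  1082 − 0 = 1082 bp
  3082 − 1082 = 2000 bp
  5420 − 3082 = 2338 bp
  7379 − 5420 = 1959 bp
Sorted largest to smallest: 2338, 2000, 1959, 1082 bp.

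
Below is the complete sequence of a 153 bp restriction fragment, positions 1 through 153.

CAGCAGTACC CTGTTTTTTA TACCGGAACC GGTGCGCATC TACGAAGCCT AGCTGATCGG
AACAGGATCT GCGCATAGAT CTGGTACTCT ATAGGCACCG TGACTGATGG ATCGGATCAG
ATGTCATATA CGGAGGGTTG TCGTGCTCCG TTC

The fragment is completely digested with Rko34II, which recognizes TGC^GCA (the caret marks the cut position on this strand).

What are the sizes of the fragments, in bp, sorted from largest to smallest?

81, 37, 35 bp

Rko34II sites (TGCGCA) start at positions 33, 70.
Rko34II cuts after base 3 of each site, so after positions 35, 72.
Linear molecule, 2 cuts → 3 fragments:
  1–35 → 35 bp
  36–72 → 37 bp
  73–153 → 81 bp
Sorted largest to smallest: 81, 37, 35 bp.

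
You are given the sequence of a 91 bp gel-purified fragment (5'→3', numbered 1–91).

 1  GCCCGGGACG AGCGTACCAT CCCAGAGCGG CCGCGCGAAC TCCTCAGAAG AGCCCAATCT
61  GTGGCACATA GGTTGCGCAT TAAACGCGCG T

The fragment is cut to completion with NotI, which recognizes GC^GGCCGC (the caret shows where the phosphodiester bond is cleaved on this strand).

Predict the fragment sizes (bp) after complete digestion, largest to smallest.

63, 28 bp

The NotI site (GCGGCCGC) starts at position 27.
NotI cuts after base 2 of each site, so after position 28.
Linear molecule, 1 cut → 2 fragments:
  1–28 → 28 bp
  29–91 → 63 bp
Sorted largest to smallest: 63, 28 bp.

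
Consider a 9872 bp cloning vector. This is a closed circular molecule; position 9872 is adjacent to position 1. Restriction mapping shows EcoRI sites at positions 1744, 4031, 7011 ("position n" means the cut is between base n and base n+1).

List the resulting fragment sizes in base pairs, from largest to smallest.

Circular molecule, 3 cuts → 3 fragments:
  4031 − 1744 = 2287 bp
  7011 − 4031 = 2980 bp
  wrap: 9872 − 7011 + 1744 = 4605 bp
Sorted largest to smallest: 4605, 2980, 2287 bp.

4605, 2980, 2287 bp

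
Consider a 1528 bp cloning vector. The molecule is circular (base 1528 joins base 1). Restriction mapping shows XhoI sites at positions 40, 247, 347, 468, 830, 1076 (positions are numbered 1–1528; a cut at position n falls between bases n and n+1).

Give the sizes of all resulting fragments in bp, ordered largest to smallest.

Circular molecule, 6 cuts → 6 fragments:
  247 − 40 = 207 bp
  347 − 247 = 100 bp
  468 − 347 = 121 bp
  830 − 468 = 362 bp
  1076 − 830 = 246 bp
  wrap: 1528 − 1076 + 40 = 492 bp
Sorted largest to smallest: 492, 362, 246, 207, 121, 100 bp.

492, 362, 246, 207, 121, 100 bp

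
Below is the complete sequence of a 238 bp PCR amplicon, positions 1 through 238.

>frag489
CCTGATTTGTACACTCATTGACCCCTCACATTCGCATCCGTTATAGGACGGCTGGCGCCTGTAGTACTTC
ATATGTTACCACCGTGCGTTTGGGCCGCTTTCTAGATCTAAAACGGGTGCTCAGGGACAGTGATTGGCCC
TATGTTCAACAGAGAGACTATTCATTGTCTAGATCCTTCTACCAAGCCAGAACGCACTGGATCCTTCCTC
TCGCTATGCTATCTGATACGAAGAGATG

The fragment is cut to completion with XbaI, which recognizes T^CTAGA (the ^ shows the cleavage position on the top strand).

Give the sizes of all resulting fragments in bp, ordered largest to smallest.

101, 70, 67 bp

XbaI sites (TCTAGA) start at positions 101, 168.
XbaI cuts after the first base of each site, so after positions 101, 168.
Linear molecule, 2 cuts → 3 fragments:
  1–101 → 101 bp
  102–168 → 67 bp
  169–238 → 70 bp
Sorted largest to smallest: 101, 70, 67 bp.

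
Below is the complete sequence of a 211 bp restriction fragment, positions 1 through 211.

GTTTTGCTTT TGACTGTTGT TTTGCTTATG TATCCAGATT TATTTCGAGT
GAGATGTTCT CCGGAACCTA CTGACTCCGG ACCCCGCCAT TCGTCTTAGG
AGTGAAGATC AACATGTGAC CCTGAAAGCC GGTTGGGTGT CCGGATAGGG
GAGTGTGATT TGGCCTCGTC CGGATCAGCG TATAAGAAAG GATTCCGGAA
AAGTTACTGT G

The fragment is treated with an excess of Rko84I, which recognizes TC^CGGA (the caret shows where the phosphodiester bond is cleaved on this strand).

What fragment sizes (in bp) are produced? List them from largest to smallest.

64, 61, 29, 25, 16, 16 bp

Rko84I sites (TCCGGA) start at positions 60, 76, 140, 169, 194.
Rko84I cuts after base 2 of each site, so after positions 61, 77, 141, 170, 195.
Linear molecule, 5 cuts → 6 fragments:
  1–61 → 61 bp
  62–77 → 16 bp
  78–141 → 64 bp
  142–170 → 29 bp
  171–195 → 25 bp
  196–211 → 16 bp
Sorted largest to smallest: 64, 61, 29, 25, 16, 16 bp.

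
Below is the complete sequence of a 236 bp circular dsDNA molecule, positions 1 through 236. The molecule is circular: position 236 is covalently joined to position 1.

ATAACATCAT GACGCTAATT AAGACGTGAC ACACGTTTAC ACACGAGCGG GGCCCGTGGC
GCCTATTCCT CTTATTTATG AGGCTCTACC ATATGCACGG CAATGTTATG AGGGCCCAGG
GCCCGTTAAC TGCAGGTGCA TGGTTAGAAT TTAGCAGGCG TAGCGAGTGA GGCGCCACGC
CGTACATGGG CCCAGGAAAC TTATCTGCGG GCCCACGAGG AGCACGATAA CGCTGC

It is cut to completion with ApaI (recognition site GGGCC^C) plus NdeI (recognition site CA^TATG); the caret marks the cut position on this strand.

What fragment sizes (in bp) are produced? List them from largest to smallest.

ApaI sites (GGGCCC) start at positions 50, 112, 119, 188, 209.
ApaI cuts after base 5 of each site (before the last base), so after positions 54, 116, 123, 192, 213.
The NdeI site (CATATG) starts at position 90.
NdeI cuts after base 2 of each site, so after position 91.
Combined cut positions: 54, 91, 116, 123, 192, 213.
Circular molecule, 6 cuts → 6 fragments:
  55–91 → 37 bp
  92–116 → 25 bp
  117–123 → 7 bp
  124–192 → 69 bp
  193–213 → 21 bp
  214–236 then 1–54 → 23 + 54 = 77 bp
Sorted largest to smallest: 77, 69, 37, 25, 21, 7 bp.

77, 69, 37, 25, 21, 7 bp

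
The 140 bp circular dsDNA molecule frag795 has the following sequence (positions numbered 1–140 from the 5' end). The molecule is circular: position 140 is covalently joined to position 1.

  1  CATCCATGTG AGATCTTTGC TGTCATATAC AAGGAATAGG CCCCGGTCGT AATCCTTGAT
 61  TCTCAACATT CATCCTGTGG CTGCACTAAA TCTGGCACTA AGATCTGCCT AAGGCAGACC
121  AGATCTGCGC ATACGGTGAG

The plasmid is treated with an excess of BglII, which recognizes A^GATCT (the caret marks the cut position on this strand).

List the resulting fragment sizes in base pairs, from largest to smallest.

90, 30, 20 bp

BglII sites (AGATCT) start at positions 11, 101, 121.
BglII cuts after the first base of each site, so after positions 11, 101, 121.
Circular molecule, 3 cuts → 3 fragments:
  12–101 → 90 bp
  102–121 → 20 bp
  122–140 then 1–11 → 19 + 11 = 30 bp
Sorted largest to smallest: 90, 30, 20 bp.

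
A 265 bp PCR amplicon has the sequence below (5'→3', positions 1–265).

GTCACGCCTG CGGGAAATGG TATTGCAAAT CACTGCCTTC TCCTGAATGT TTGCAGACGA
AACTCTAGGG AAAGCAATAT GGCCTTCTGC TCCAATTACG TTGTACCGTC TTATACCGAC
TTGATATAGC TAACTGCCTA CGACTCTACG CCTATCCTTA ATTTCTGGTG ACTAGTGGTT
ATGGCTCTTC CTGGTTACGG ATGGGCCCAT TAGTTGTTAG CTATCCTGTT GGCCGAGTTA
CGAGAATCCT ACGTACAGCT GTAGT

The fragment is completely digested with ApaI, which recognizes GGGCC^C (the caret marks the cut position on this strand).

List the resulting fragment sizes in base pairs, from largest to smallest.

The ApaI site (GGGCCC) starts at position 203.
ApaI cuts after base 5 of each site (before the last base), so after position 207.
Linear molecule, 1 cut → 2 fragments:
  1–207 → 207 bp
  208–265 → 58 bp
Sorted largest to smallest: 207, 58 bp.

207, 58 bp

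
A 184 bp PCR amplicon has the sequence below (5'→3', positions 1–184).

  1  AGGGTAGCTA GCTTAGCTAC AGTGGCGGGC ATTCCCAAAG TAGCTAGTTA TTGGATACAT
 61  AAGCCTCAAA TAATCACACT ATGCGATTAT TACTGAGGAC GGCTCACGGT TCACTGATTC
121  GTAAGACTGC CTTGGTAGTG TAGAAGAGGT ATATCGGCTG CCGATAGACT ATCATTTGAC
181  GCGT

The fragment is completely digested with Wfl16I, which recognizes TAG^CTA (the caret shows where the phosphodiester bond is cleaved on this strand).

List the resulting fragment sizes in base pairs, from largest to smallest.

141, 27, 9, 7 bp

Wfl16I sites (TAGCTA) start at positions 5, 14, 41.
Wfl16I cuts after base 3 of each site, so after positions 7, 16, 43.
Linear molecule, 3 cuts → 4 fragments:
  1–7 → 7 bp
  8–16 → 9 bp
  17–43 → 27 bp
  44–184 → 141 bp
Sorted largest to smallest: 141, 27, 9, 7 bp.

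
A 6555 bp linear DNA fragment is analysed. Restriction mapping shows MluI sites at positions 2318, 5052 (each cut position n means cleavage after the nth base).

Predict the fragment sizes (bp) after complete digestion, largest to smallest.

2734, 2318, 1503 bp

Linear molecule, 2 cuts → 3 fragments:
  2318 − 0 = 2318 bp
  5052 − 2318 = 2734 bp
  6555 − 5052 = 1503 bp
Sorted largest to smallest: 2734, 2318, 1503 bp.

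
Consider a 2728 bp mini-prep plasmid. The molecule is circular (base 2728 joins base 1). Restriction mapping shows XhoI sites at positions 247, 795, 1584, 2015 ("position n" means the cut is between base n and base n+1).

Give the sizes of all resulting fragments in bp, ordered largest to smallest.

Circular molecule, 4 cuts → 4 fragments:
  795 − 247 = 548 bp
  1584 − 795 = 789 bp
  2015 − 1584 = 431 bp
  wrap: 2728 − 2015 + 247 = 960 bp
Sorted largest to smallest: 960, 789, 548, 431 bp.

960, 789, 548, 431 bp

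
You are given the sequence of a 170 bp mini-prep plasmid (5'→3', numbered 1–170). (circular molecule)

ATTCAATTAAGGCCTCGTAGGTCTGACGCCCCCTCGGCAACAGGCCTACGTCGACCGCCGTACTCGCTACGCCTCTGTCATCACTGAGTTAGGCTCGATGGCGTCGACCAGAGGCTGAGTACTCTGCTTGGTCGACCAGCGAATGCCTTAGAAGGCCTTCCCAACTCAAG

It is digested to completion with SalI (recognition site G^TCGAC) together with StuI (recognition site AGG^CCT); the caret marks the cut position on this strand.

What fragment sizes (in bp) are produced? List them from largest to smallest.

SalI sites (GTCGAC) start at positions 50, 103, 131.
SalI cuts after the first base of each site, so after positions 50, 103, 131.
StuI sites (AGGCCT) start at positions 10, 42, 153.
StuI cuts after base 3 of each site, so after positions 12, 44, 155.
Combined cut positions: 12, 44, 50, 103, 131, 155.
Circular molecule, 6 cuts → 6 fragments:
  13–44 → 32 bp
  45–50 → 6 bp
  51–103 → 53 bp
  104–131 → 28 bp
  132–155 → 24 bp
  156–170 then 1–12 → 15 + 12 = 27 bp
Sorted largest to smallest: 53, 32, 28, 27, 24, 6 bp.

53, 32, 28, 27, 24, 6 bp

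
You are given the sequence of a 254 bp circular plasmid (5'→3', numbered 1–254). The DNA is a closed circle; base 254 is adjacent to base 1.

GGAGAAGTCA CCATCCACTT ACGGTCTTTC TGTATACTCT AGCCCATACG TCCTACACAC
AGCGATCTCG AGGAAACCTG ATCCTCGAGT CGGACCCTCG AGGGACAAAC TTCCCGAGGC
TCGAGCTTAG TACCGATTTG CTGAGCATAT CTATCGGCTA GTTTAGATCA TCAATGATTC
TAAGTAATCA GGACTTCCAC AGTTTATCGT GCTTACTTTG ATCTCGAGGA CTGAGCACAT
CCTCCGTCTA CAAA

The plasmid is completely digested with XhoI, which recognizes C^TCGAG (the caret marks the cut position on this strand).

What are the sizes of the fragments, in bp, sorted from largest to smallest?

XhoI sites (CTCGAG) start at positions 67, 84, 97, 120, 223.
XhoI cuts after the first base of each site, so after positions 67, 84, 97, 120, 223.
Circular molecule, 5 cuts → 5 fragments:
  68–84 → 17 bp
  85–97 → 13 bp
  98–120 → 23 bp
  121–223 → 103 bp
  224–254 then 1–67 → 31 + 67 = 98 bp
Sorted largest to smallest: 103, 98, 23, 17, 13 bp.

103, 98, 23, 17, 13 bp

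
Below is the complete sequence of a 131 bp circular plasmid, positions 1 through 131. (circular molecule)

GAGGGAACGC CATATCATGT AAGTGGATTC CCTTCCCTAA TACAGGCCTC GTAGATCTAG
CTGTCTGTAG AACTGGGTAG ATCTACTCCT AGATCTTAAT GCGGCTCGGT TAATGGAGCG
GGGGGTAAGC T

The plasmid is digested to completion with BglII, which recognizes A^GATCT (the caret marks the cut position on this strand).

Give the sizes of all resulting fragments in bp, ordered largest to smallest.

BglII sites (AGATCT) start at positions 53, 79, 91.
BglII cuts after the first base of each site, so after positions 53, 79, 91.
Circular molecule, 3 cuts → 3 fragments:
  54–79 → 26 bp
  80–91 → 12 bp
  92–131 then 1–53 → 40 + 53 = 93 bp
Sorted largest to smallest: 93, 26, 12 bp.

93, 26, 12 bp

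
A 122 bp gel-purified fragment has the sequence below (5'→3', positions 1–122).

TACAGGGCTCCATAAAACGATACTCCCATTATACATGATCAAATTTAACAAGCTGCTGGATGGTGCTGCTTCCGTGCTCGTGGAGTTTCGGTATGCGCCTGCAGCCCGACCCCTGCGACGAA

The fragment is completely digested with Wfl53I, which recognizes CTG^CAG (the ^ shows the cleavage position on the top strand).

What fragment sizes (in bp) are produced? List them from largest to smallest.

101, 21 bp

The Wfl53I site (CTGCAG) starts at position 99.
Wfl53I cuts after base 3 of each site, so after position 101.
Linear molecule, 1 cut → 2 fragments:
  1–101 → 101 bp
  102–122 → 21 bp
Sorted largest to smallest: 101, 21 bp.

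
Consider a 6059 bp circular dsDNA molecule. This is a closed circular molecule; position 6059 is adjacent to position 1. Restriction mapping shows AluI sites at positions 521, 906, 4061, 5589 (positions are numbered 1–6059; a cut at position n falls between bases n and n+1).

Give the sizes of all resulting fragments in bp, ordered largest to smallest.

3155, 1528, 991, 385 bp

Circular molecule, 4 cuts → 4 fragments:
  906 − 521 = 385 bp
  4061 − 906 = 3155 bp
  5589 − 4061 = 1528 bp
  wrap: 6059 − 5589 + 521 = 991 bp
Sorted largest to smallest: 3155, 1528, 991, 385 bp.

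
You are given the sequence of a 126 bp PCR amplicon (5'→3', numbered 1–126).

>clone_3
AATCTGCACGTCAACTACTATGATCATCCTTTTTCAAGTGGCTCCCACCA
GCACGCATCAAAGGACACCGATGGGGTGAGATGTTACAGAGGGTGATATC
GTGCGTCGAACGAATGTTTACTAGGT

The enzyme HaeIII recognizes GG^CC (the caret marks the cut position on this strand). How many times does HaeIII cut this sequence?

No occurrence of GGCC is present in the sequence.
HaeIII does not cut: 0 sites.

0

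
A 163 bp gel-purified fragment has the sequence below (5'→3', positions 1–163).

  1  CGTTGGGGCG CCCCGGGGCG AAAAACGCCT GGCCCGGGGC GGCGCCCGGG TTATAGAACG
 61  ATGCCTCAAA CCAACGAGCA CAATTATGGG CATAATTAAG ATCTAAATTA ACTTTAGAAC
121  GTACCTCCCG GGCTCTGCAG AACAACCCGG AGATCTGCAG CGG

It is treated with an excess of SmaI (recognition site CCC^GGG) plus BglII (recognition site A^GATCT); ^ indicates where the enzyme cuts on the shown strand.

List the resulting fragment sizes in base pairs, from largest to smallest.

SmaI sites (CCCGGG) start at positions 12, 33, 45, 127.
SmaI cuts after base 3 of each site, so after positions 14, 35, 47, 129.
BglII sites (AGATCT) start at positions 99, 151.
BglII cuts after the first base of each site, so after positions 99, 151.
Combined cut positions: 14, 35, 47, 99, 129, 151.
Linear molecule, 6 cuts → 7 fragments:
  1–14 → 14 bp
  15–35 → 21 bp
  36–47 → 12 bp
  48–99 → 52 bp
  100–129 → 30 bp
  130–151 → 22 bp
  152–163 → 12 bp
Sorted largest to smallest: 52, 30, 22, 21, 14, 12, 12 bp.

52, 30, 22, 21, 14, 12, 12 bp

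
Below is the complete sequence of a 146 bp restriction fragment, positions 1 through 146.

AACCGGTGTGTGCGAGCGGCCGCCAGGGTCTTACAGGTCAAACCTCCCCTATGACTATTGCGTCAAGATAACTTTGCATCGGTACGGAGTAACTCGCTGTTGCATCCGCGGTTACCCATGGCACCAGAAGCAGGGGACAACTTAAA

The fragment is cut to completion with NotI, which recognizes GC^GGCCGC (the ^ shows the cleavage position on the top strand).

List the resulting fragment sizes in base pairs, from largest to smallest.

The NotI site (GCGGCCGC) starts at position 16.
NotI cuts after base 2 of each site, so after position 17.
Linear molecule, 1 cut → 2 fragments:
  1–17 → 17 bp
  18–146 → 129 bp
Sorted largest to smallest: 129, 17 bp.

129, 17 bp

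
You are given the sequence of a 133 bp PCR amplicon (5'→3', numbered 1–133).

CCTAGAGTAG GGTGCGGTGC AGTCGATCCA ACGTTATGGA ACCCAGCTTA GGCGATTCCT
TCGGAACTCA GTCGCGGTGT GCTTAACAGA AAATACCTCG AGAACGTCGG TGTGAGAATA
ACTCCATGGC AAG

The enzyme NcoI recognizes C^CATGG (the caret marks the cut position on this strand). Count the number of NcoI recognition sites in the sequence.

1

CCATGG occurs starting at position 124.
NcoI cuts at 1 site.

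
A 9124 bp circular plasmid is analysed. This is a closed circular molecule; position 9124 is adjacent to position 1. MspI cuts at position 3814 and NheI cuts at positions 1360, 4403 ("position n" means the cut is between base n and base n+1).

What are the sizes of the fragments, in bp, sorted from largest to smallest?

6081, 2454, 589 bp

Combined cut positions (sorted): 1360, 3814, 4403.
Circular molecule, 3 cuts → 3 fragments:
  3814 − 1360 = 2454 bp
  4403 − 3814 = 589 bp
  wrap: 9124 − 4403 + 1360 = 6081 bp
Sorted largest to smallest: 6081, 2454, 589 bp.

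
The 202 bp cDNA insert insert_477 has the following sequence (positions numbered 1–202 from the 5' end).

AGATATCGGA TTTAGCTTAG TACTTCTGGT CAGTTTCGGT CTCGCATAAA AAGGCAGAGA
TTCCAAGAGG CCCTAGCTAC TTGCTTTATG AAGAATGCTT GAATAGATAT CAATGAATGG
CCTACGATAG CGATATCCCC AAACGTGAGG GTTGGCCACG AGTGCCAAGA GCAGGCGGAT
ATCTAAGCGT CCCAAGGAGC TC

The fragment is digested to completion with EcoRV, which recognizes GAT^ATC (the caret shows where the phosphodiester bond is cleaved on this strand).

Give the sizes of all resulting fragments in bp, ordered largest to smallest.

EcoRV sites (GATATC) start at positions 2, 106, 132, 178.
EcoRV cuts after base 3 of each site, so after positions 4, 108, 134, 180.
Linear molecule, 4 cuts → 5 fragments:
  1–4 → 4 bp
  5–108 → 104 bp
  109–134 → 26 bp
  135–180 → 46 bp
  181–202 → 22 bp
Sorted largest to smallest: 104, 46, 26, 22, 4 bp.

104, 46, 26, 22, 4 bp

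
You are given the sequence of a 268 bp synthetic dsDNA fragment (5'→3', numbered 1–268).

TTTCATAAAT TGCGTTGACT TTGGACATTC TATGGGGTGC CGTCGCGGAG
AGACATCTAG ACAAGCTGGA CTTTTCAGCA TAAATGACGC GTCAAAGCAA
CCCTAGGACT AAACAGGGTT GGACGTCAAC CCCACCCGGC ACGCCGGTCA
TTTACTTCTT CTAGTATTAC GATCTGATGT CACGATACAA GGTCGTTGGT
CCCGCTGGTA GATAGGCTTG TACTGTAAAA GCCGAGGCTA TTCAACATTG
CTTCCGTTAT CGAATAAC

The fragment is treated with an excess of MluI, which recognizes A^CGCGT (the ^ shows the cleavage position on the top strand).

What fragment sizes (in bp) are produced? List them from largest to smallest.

181, 87 bp

The MluI site (ACGCGT) starts at position 87.
MluI cuts after the first base of each site, so after position 87.
Linear molecule, 1 cut → 2 fragments:
  1–87 → 87 bp
  88–268 → 181 bp
Sorted largest to smallest: 181, 87 bp.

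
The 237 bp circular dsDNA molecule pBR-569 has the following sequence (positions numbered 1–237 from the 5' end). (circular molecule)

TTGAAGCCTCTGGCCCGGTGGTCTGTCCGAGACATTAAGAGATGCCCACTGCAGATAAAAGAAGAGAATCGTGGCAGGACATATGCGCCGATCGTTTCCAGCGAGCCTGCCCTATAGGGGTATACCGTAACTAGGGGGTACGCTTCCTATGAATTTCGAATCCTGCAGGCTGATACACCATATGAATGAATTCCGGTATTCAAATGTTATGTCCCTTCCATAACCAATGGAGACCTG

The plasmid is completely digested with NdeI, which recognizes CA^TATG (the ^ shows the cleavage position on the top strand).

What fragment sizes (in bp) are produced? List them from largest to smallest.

138, 99 bp

NdeI sites (CATATG) start at positions 80, 179.
NdeI cuts after base 2 of each site, so after positions 81, 180.
Circular molecule, 2 cuts → 2 fragments:
  82–180 → 99 bp
  181–237 then 1–81 → 57 + 81 = 138 bp
Sorted largest to smallest: 138, 99 bp.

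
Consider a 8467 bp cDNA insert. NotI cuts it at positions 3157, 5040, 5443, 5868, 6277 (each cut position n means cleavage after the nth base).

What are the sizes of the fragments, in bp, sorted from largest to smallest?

Linear molecule, 5 cuts → 6 fragments:
  3157 − 0 = 3157 bp
  5040 − 3157 = 1883 bp
  5443 − 5040 = 403 bp
  5868 − 5443 = 425 bp
  6277 − 5868 = 409 bp
  8467 − 6277 = 2190 bp
Sorted largest to smallest: 3157, 2190, 1883, 425, 409, 403 bp.

3157, 2190, 1883, 425, 409, 403 bp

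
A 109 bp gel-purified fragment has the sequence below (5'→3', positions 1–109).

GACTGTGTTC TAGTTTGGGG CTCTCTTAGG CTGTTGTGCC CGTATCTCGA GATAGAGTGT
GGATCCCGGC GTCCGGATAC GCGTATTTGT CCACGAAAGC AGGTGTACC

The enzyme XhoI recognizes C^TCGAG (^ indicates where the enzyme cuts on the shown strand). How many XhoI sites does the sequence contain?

1

CTCGAG occurs starting at position 46.
XhoI cuts at 1 site.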